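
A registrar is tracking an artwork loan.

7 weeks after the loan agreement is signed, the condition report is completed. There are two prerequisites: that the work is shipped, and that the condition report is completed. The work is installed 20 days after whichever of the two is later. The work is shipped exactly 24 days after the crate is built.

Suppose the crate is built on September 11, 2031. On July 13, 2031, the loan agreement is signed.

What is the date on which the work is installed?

October 25, 2031

The crate is built: Sep 11, 2031.
The work is shipped: Sep 11, 2031 + 24 days = Oct 5, 2031.
The loan agreement is signed: Jul 13, 2031.
The condition report is completed: Jul 13, 2031 + 7 weeks = Aug 31, 2031.
Both prerequisites met — the work is shipped (Oct 5, 2031), the condition report is completed (Aug 31, 2031); the later is Oct 5, 2031.
The work is installed: Oct 5, 2031 + 20 days = Oct 25, 2031.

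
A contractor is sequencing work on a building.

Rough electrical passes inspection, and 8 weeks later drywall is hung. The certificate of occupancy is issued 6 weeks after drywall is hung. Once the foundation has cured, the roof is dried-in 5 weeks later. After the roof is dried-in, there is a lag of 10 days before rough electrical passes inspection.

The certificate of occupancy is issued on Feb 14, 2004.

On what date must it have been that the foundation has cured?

The certificate of occupancy is issued: Feb 14, 2004.
Drywall is hung: Feb 14, 2004 − 6 weeks = Jan 3, 2004.
Rough electrical passes inspection: Jan 3, 2004 − 8 weeks = Nov 8, 2003.
The roof is dried-in: Nov 8, 2003 − 10 days = Oct 29, 2003.
The foundation has cured: Oct 29, 2003 − 5 weeks = Sep 24, 2003.

Sep 24, 2003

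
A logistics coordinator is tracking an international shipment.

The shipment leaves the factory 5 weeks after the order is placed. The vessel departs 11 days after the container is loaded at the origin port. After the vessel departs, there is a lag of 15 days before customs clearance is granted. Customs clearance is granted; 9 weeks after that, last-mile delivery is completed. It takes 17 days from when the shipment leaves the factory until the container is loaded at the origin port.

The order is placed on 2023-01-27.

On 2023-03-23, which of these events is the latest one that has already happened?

The order is placed: Jan 27, 2023.
The shipment leaves the factory: Jan 27, 2023 + 5 weeks = Mar 3, 2023.
The container is loaded at the origin port: Mar 3, 2023 + 17 days = Mar 20, 2023.
The vessel departs: Mar 20, 2023 + 11 days = Mar 31, 2023.
Customs clearance is granted: Mar 31, 2023 + 15 days = Apr 15, 2023.
Last-mile delivery is completed: Apr 15, 2023 + 9 weeks = Jun 17, 2023.
Mar 23, 2023 falls between when the container is loaded at the origin port (Mar 20, 2023) and when the vessel departs (Mar 31, 2023).

The container is loaded at the origin port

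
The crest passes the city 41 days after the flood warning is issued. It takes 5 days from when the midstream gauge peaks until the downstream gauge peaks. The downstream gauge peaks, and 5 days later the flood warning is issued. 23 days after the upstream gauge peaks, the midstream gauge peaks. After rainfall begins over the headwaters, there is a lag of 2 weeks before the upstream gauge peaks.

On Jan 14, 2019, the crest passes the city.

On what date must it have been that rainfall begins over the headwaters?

Oct 18, 2018

The crest passes the city: Jan 14, 2019.
The flood warning is issued: Jan 14, 2019 − 41 days = Dec 4, 2018.
The downstream gauge peaks: Dec 4, 2018 − 5 days = Nov 29, 2018.
The midstream gauge peaks: Nov 29, 2018 − 5 days = Nov 24, 2018.
The upstream gauge peaks: Nov 24, 2018 − 23 days = Nov 1, 2018.
Rainfall begins over the headwaters: Nov 1, 2018 − 2 weeks = Oct 18, 2018.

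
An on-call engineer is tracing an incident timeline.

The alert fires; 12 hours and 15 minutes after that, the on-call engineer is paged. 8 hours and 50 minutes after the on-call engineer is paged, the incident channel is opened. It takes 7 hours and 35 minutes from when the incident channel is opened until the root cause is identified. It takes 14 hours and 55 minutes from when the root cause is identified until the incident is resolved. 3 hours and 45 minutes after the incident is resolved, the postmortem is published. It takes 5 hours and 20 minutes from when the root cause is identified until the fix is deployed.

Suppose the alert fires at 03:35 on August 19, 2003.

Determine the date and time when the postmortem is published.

02:55 on August 21, 2003

The alert fires: 03:35 Aug 19, 2003.
The on-call engineer is paged: 03:35 Aug 19, 2003 + 12h15m = 15:50 Aug 19, 2003.
The incident channel is opened: 15:50 Aug 19, 2003 + 8h50m = 00:40 Aug 20, 2003.
The root cause is identified: 00:40 Aug 20, 2003 + 7h35m = 08:15 Aug 20, 2003.
The incident is resolved: 08:15 Aug 20, 2003 + 14h55m = 23:10 Aug 20, 2003.
The postmortem is published: 23:10 Aug 20, 2003 + 3h45m = 02:55 Aug 21, 2003.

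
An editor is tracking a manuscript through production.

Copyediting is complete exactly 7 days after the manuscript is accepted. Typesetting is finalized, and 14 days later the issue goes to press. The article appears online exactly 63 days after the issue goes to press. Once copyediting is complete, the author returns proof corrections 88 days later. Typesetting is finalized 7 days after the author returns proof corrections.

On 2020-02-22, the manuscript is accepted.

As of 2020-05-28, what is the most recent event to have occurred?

The manuscript is accepted: Feb 22, 2020.
Copyediting is complete: Feb 22, 2020 + 7 days = Feb 29, 2020.
The author returns proof corrections: Feb 29, 2020 + 88 days = May 27, 2020.
Typesetting is finalized: May 27, 2020 + 7 days = Jun 3, 2020.
The issue goes to press: Jun 3, 2020 + 14 days = Jun 17, 2020.
The article appears online: Jun 17, 2020 + 63 days = Aug 19, 2020.
May 28, 2020 falls between when the author returns proof corrections (May 27, 2020) and when typesetting is finalized (Jun 3, 2020).

The author returns proof corrections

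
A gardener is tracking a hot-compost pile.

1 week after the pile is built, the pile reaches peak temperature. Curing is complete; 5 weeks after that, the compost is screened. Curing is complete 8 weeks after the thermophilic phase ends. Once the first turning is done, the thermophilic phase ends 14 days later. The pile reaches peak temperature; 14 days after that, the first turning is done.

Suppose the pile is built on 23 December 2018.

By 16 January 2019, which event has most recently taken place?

The first turning is done

The pile is built: Dec 23, 2018.
The pile reaches peak temperature: Dec 23, 2018 + 1 week = Dec 30, 2018.
The first turning is done: Dec 30, 2018 + 14 days = Jan 13, 2019.
The thermophilic phase ends: Jan 13, 2019 + 14 days = Jan 27, 2019.
Curing is complete: Jan 27, 2019 + 8 weeks = Mar 24, 2019.
The compost is screened: Mar 24, 2019 + 5 weeks = Apr 28, 2019.
Jan 16, 2019 falls between when the first turning is done (Jan 13, 2019) and when the thermophilic phase ends (Jan 27, 2019).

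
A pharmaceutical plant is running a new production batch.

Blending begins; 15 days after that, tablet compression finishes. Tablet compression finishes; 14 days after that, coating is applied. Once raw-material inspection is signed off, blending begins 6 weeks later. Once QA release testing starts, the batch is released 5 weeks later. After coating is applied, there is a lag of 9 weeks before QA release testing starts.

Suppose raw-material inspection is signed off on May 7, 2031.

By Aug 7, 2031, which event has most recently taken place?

Raw-material inspection is signed off: May 7, 2031.
Blending begins: May 7, 2031 + 6 weeks = Jun 18, 2031.
Tablet compression finishes: Jun 18, 2031 + 15 days = Jul 3, 2031.
Coating is applied: Jul 3, 2031 + 14 days = Jul 17, 2031.
QA release testing starts: Jul 17, 2031 + 9 weeks = Sep 18, 2031.
The batch is released: Sep 18, 2031 + 5 weeks = Oct 23, 2031.
Aug 7, 2031 falls between when coating is applied (Jul 17, 2031) and when QA release testing starts (Sep 18, 2031).

Coating is applied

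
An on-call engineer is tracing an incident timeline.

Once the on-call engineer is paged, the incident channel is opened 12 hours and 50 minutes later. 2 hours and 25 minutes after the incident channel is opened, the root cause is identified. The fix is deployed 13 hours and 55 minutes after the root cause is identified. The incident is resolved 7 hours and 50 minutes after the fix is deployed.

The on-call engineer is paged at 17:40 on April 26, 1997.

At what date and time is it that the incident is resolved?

06:40 on April 28, 1997

The on-call engineer is paged: 17:40 Apr 26, 1997.
The incident channel is opened: 17:40 Apr 26, 1997 + 12h50m = 06:30 Apr 27, 1997.
The root cause is identified: 06:30 Apr 27, 1997 + 2h25m = 08:55 Apr 27, 1997.
The fix is deployed: 08:55 Apr 27, 1997 + 13h55m = 22:50 Apr 27, 1997.
The incident is resolved: 22:50 Apr 27, 1997 + 7h50m = 06:40 Apr 28, 1997.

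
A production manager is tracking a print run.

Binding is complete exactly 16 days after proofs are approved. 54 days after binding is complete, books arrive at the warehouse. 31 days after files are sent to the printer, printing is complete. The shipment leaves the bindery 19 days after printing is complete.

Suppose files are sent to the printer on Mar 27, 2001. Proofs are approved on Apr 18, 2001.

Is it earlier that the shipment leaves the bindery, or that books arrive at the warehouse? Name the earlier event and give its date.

The shipment leaves the bindery — May 16, 2001

Files are sent to the printer: Mar 27, 2001.
Printing is complete: Mar 27, 2001 + 31 days = Apr 27, 2001.
The shipment leaves the bindery: Apr 27, 2001 + 19 days = May 16, 2001.
Proofs are approved: Apr 18, 2001.
Binding is complete: Apr 18, 2001 + 16 days = May 4, 2001.
Books arrive at the warehouse: May 4, 2001 + 54 days = Jun 27, 2001.
Comparing: the shipment leaves the bindery on May 16, 2001 vs books arrive at the warehouse on Jun 27, 2001. Earlier: the shipment leaves the bindery.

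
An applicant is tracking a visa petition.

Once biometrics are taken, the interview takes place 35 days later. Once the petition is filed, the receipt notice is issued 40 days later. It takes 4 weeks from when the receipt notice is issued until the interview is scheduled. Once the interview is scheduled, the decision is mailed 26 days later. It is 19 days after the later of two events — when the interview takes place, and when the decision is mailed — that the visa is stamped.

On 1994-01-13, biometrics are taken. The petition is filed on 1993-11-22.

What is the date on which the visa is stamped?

1994-03-15

Biometrics are taken: Jan 13, 1994.
The interview takes place: Jan 13, 1994 + 35 days = Feb 17, 1994.
The petition is filed: Nov 22, 1993.
The receipt notice is issued: Nov 22, 1993 + 40 days = Jan 1, 1994.
The interview is scheduled: Jan 1, 1994 + 4 weeks = Jan 29, 1994.
The decision is mailed: Jan 29, 1994 + 26 days = Feb 24, 1994.
Both prerequisites met — the interview takes place (Feb 17, 1994), the decision is mailed (Feb 24, 1994); the later is Feb 24, 1994.
The visa is stamped: Feb 24, 1994 + 19 days = Mar 15, 1994.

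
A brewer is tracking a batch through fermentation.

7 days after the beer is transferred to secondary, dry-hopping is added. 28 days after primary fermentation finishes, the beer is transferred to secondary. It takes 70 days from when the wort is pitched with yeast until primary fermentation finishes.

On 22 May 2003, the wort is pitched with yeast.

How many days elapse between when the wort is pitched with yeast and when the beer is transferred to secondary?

Causal path: the wort is pitched with yeast → primary fermentation finishes → the beer is transferred to secondary.
Total delay along the path: 70 + 28 = 98 days.

98 days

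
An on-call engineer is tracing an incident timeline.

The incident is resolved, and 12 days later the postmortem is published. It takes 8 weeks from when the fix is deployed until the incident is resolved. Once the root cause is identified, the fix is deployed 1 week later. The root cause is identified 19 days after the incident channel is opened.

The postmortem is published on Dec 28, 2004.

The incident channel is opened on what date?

Sep 25, 2004

The postmortem is published: Dec 28, 2004.
The incident is resolved: Dec 28, 2004 − 12 days = Dec 16, 2004.
The fix is deployed: Dec 16, 2004 − 8 weeks = Oct 21, 2004.
The root cause is identified: Oct 21, 2004 − 1 week = Oct 14, 2004.
The incident channel is opened: Oct 14, 2004 − 19 days = Sep 25, 2004.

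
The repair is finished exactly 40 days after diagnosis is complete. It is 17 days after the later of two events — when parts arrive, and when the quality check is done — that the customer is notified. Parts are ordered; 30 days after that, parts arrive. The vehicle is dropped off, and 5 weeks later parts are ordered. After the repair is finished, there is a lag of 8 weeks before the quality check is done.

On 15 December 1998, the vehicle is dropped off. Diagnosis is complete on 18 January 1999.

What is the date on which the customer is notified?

The vehicle is dropped off: Dec 15, 1998.
Parts are ordered: Dec 15, 1998 + 5 weeks = Jan 19, 1999.
Parts arrive: Jan 19, 1999 + 30 days = Feb 18, 1999.
Diagnosis is complete: Jan 18, 1999.
The repair is finished: Jan 18, 1999 + 40 days = Feb 27, 1999.
The quality check is done: Feb 27, 1999 + 8 weeks = Apr 24, 1999.
Both prerequisites met — parts arrive (Feb 18, 1999), the quality check is done (Apr 24, 1999); the later is Apr 24, 1999.
The customer is notified: Apr 24, 1999 + 17 days = May 11, 1999.

11 May 1999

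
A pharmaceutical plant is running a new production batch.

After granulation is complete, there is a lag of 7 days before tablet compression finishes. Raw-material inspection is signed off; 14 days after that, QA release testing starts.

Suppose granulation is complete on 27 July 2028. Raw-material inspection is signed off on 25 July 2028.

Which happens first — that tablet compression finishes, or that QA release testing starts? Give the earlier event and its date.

Granulation is complete: Jul 27, 2028.
Tablet compression finishes: Jul 27, 2028 + 7 days = Aug 3, 2028.
Raw-material inspection is signed off: Jul 25, 2028.
QA release testing starts: Jul 25, 2028 + 14 days = Aug 8, 2028.
Comparing: tablet compression finishes on Aug 3, 2028 vs QA release testing starts on Aug 8, 2028. Earlier: tablet compression finishes.

Tablet compression finishes — 3 August 2028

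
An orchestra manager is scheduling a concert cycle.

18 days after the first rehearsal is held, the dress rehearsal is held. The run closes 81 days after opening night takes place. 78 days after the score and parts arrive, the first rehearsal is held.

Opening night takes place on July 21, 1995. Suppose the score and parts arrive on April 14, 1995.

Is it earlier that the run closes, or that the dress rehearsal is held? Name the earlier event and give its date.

Opening night takes place: Jul 21, 1995.
The run closes: Jul 21, 1995 + 81 days = Oct 10, 1995.
The score and parts arrive: Apr 14, 1995.
The first rehearsal is held: Apr 14, 1995 + 78 days = Jul 1, 1995.
The dress rehearsal is held: Jul 1, 1995 + 18 days = Jul 19, 1995.
Comparing: the run closes on Oct 10, 1995 vs the dress rehearsal is held on Jul 19, 1995. Earlier: the dress rehearsal is held.

The dress rehearsal is held — July 19, 1995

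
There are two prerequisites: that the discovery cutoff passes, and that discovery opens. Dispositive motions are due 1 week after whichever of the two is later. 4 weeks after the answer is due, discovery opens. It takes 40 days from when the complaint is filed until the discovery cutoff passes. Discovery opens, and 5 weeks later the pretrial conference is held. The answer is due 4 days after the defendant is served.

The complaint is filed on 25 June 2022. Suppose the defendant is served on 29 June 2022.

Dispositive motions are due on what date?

11 August 2022

The complaint is filed: Jun 25, 2022.
The discovery cutoff passes: Jun 25, 2022 + 40 days = Aug 4, 2022.
The defendant is served: Jun 29, 2022.
The answer is due: Jun 29, 2022 + 4 days = Jul 3, 2022.
Discovery opens: Jul 3, 2022 + 4 weeks = Jul 31, 2022.
Both prerequisites met — the discovery cutoff passes (Aug 4, 2022), discovery opens (Jul 31, 2022); the later is Aug 4, 2022.
Dispositive motions are due: Aug 4, 2022 + 1 week = Aug 11, 2022.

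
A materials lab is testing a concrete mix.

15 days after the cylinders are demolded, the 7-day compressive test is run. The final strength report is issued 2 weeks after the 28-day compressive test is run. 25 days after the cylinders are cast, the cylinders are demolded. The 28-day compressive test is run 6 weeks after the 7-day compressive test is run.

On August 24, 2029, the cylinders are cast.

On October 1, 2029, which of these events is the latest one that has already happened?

The cylinders are cast: Aug 24, 2029.
The cylinders are demolded: Aug 24, 2029 + 25 days = Sep 18, 2029.
The 7-day compressive test is run: Sep 18, 2029 + 15 days = Oct 3, 2029.
The 28-day compressive test is run: Oct 3, 2029 + 6 weeks = Nov 14, 2029.
The final strength report is issued: Nov 14, 2029 + 2 weeks = Nov 28, 2029.
Oct 1, 2029 falls between when the cylinders are demolded (Sep 18, 2029) and when the 7-day compressive test is run (Oct 3, 2029).

The cylinders are demolded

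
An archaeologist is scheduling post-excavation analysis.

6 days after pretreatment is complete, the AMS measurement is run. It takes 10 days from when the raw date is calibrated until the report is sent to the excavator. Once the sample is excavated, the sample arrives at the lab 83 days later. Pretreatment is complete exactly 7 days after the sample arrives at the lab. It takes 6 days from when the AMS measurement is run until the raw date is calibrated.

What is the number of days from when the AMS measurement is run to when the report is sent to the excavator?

16 days

Causal path: the AMS measurement is run → the raw date is calibrated → the report is sent to the excavator.
Total delay along the path: 6 + 10 = 16 days.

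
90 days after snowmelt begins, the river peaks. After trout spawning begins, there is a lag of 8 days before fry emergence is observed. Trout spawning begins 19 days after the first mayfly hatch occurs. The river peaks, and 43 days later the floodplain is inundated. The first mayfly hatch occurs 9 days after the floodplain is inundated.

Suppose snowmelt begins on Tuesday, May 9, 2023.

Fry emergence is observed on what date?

Snowmelt begins: May 9, 2023.
The river peaks: May 9, 2023 + 90 days = Aug 7, 2023.
The floodplain is inundated: Aug 7, 2023 + 43 days = Sep 19, 2023.
The first mayfly hatch occurs: Sep 19, 2023 + 9 days = Sep 28, 2023.
Trout spawning begins: Sep 28, 2023 + 19 days = Oct 17, 2023.
Fry emergence is observed: Oct 17, 2023 + 8 days = Oct 25, 2023.

Wednesday, October 25, 2023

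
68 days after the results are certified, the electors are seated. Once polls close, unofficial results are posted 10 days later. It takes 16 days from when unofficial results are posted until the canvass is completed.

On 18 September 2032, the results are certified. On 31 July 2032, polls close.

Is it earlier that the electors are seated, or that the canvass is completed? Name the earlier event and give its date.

The canvass is completed — 26 August 2032

The results are certified: Sep 18, 2032.
The electors are seated: Sep 18, 2032 + 68 days = Nov 25, 2032.
Polls close: Jul 31, 2032.
Unofficial results are posted: Jul 31, 2032 + 10 days = Aug 10, 2032.
The canvass is completed: Aug 10, 2032 + 16 days = Aug 26, 2032.
Comparing: the electors are seated on Nov 25, 2032 vs the canvass is completed on Aug 26, 2032. Earlier: the canvass is completed.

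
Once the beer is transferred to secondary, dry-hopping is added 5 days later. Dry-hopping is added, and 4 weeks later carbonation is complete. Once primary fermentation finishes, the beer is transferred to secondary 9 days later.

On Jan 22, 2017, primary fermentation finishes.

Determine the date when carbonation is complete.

Primary fermentation finishes: Jan 22, 2017.
The beer is transferred to secondary: Jan 22, 2017 + 9 days = Jan 31, 2017.
Dry-hopping is added: Jan 31, 2017 + 5 days = Feb 5, 2017.
Carbonation is complete: Feb 5, 2017 + 4 weeks = Mar 5, 2017.

Mar 5, 2017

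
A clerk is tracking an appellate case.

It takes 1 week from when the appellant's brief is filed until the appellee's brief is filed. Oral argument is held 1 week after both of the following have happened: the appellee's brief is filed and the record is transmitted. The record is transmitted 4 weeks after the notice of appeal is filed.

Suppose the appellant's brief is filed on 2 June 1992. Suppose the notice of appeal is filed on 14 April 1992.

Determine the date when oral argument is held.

The appellant's brief is filed: Jun 2, 1992.
The appellee's brief is filed: Jun 2, 1992 + 1 week = Jun 9, 1992.
The notice of appeal is filed: Apr 14, 1992.
The record is transmitted: Apr 14, 1992 + 4 weeks = May 12, 1992.
Both prerequisites met — the appellee's brief is filed (Jun 9, 1992), the record is transmitted (May 12, 1992); the later is Jun 9, 1992.
Oral argument is held: Jun 9, 1992 + 1 week = Jun 16, 1992.

16 June 1992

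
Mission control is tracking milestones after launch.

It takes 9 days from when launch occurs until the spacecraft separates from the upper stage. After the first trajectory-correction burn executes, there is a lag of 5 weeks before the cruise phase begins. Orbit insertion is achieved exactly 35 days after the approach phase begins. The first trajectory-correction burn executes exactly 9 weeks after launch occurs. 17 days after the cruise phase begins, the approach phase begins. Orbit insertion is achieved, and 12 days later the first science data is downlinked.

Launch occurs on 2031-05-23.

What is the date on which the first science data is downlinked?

Launch occurs: May 23, 2031.
The first trajectory-correction burn executes: May 23, 2031 + 9 weeks = Jul 25, 2031.
The cruise phase begins: Jul 25, 2031 + 5 weeks = Aug 29, 2031.
The approach phase begins: Aug 29, 2031 + 17 days = Sep 15, 2031.
Orbit insertion is achieved: Sep 15, 2031 + 35 days = Oct 20, 2031.
The first science data is downlinked: Oct 20, 2031 + 12 days = Nov 1, 2031.

2031-11-01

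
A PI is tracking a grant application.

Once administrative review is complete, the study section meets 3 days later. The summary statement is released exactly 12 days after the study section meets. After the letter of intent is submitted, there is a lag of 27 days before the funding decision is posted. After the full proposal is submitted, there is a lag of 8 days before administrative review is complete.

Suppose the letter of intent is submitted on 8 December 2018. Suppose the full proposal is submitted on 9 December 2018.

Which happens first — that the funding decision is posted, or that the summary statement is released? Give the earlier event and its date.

The summary statement is released — 1 January 2019

The letter of intent is submitted: Dec 8, 2018.
The funding decision is posted: Dec 8, 2018 + 27 days = Jan 4, 2019.
The full proposal is submitted: Dec 9, 2018.
Administrative review is complete: Dec 9, 2018 + 8 days = Dec 17, 2018.
The study section meets: Dec 17, 2018 + 3 days = Dec 20, 2018.
The summary statement is released: Dec 20, 2018 + 12 days = Jan 1, 2019.
Comparing: the funding decision is posted on Jan 4, 2019 vs the summary statement is released on Jan 1, 2019. Earlier: the summary statement is released.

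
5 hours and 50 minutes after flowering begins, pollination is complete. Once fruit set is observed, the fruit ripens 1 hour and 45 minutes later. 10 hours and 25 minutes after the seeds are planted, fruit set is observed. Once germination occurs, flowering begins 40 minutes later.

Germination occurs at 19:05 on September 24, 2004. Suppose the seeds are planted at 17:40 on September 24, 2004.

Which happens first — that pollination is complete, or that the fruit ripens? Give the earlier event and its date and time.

Pollination is complete — 01:35 on September 25, 2004

Germination occurs: 19:05 Sep 24, 2004.
Flowering begins: 19:05 Sep 24, 2004 + 40m = 19:45 Sep 24, 2004.
Pollination is complete: 19:45 Sep 24, 2004 + 5h50m = 01:35 Sep 25, 2004.
The seeds are planted: 17:40 Sep 24, 2004.
Fruit set is observed: 17:40 Sep 24, 2004 + 10h25m = 04:05 Sep 25, 2004.
The fruit ripens: 04:05 Sep 25, 2004 + 1h45m = 05:50 Sep 25, 2004.
Comparing: pollination is complete at 01:35 Sep 25, 2004 vs the fruit ripens at 05:50 Sep 25, 2004. Earlier: pollination is complete.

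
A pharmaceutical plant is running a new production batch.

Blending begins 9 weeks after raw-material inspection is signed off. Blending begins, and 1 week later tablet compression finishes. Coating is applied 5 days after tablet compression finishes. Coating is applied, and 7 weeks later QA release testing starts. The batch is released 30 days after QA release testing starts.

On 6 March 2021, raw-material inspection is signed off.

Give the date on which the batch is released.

Raw-material inspection is signed off: Mar 6, 2021.
Blending begins: Mar 6, 2021 + 9 weeks = May 8, 2021.
Tablet compression finishes: May 8, 2021 + 1 week = May 15, 2021.
Coating is applied: May 15, 2021 + 5 days = May 20, 2021.
QA release testing starts: May 20, 2021 + 7 weeks = Jul 8, 2021.
The batch is released: Jul 8, 2021 + 30 days = Aug 7, 2021.

7 August 2021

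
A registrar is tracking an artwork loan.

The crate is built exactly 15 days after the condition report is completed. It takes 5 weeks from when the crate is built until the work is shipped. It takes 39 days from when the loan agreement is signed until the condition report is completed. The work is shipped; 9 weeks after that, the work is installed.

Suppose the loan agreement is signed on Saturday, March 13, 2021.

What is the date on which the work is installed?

Thursday, August 12, 2021

The loan agreement is signed: Mar 13, 2021.
The condition report is completed: Mar 13, 2021 + 39 days = Apr 21, 2021.
The crate is built: Apr 21, 2021 + 15 days = May 6, 2021.
The work is shipped: May 6, 2021 + 5 weeks = Jun 10, 2021.
The work is installed: Jun 10, 2021 + 9 weeks = Aug 12, 2021.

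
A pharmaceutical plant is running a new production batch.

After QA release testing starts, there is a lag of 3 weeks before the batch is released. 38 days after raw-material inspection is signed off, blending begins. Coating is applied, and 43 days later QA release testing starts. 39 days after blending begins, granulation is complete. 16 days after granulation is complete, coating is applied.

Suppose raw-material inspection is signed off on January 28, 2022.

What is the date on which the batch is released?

July 4, 2022

Raw-material inspection is signed off: Jan 28, 2022.
Blending begins: Jan 28, 2022 + 38 days = Mar 7, 2022.
Granulation is complete: Mar 7, 2022 + 39 days = Apr 15, 2022.
Coating is applied: Apr 15, 2022 + 16 days = May 1, 2022.
QA release testing starts: May 1, 2022 + 43 days = Jun 13, 2022.
The batch is released: Jun 13, 2022 + 3 weeks = Jul 4, 2022.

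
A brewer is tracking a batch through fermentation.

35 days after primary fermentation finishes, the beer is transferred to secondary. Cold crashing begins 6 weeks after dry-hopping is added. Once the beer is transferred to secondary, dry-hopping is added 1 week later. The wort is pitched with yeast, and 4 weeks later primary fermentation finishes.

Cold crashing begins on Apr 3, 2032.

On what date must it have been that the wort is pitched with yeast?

Dec 13, 2031

Cold crashing begins: Apr 3, 2032.
Dry-hopping is added: Apr 3, 2032 − 6 weeks = Feb 21, 2032.
The beer is transferred to secondary: Feb 21, 2032 − 1 week = Feb 14, 2032.
Primary fermentation finishes: Feb 14, 2032 − 35 days = Jan 10, 2032.
The wort is pitched with yeast: Jan 10, 2032 − 4 weeks = Dec 13, 2031.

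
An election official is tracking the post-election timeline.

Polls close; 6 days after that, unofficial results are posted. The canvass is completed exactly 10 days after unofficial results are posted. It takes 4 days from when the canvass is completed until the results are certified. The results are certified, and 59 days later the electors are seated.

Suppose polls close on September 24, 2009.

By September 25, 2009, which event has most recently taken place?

Polls close: Sep 24, 2009.
Unofficial results are posted: Sep 24, 2009 + 6 days = Sep 30, 2009.
The canvass is completed: Sep 30, 2009 + 10 days = Oct 10, 2009.
The results are certified: Oct 10, 2009 + 4 days = Oct 14, 2009.
The electors are seated: Oct 14, 2009 + 59 days = Dec 12, 2009.
Sep 25, 2009 falls between when polls close (Sep 24, 2009) and when unofficial results are posted (Sep 30, 2009).

Polls close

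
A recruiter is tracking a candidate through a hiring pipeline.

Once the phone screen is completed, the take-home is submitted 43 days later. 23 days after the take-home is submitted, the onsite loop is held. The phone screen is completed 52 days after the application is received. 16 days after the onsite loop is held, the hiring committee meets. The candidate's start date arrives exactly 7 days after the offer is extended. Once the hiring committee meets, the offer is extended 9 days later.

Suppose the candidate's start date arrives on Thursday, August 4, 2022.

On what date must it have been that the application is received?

Monday, March 7, 2022

The candidate's start date arrives: Aug 4, 2022.
The offer is extended: Aug 4, 2022 − 7 days = Jul 28, 2022.
The hiring committee meets: Jul 28, 2022 − 9 days = Jul 19, 2022.
The onsite loop is held: Jul 19, 2022 − 16 days = Jul 3, 2022.
The take-home is submitted: Jul 3, 2022 − 23 days = Jun 10, 2022.
The phone screen is completed: Jun 10, 2022 − 43 days = Apr 28, 2022.
The application is received: Apr 28, 2022 − 52 days = Mar 7, 2022.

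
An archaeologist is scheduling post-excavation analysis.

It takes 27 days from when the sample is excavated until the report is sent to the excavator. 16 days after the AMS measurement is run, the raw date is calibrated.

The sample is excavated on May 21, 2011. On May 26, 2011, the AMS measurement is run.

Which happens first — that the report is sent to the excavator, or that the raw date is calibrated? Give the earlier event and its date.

The sample is excavated: May 21, 2011.
The report is sent to the excavator: May 21, 2011 + 27 days = Jun 17, 2011.
The AMS measurement is run: May 26, 2011.
The raw date is calibrated: May 26, 2011 + 16 days = Jun 11, 2011.
Comparing: the report is sent to the excavator on Jun 17, 2011 vs the raw date is calibrated on Jun 11, 2011. Earlier: the raw date is calibrated.

The raw date is calibrated — Jun 11, 2011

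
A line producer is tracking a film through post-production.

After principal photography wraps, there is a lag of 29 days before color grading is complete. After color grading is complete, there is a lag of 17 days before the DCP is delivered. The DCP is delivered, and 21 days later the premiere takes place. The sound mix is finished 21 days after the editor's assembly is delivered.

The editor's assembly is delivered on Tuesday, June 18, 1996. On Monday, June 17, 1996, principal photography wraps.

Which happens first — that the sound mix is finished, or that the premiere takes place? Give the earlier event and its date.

The sound mix is finished — Tuesday, July 9, 1996

The editor's assembly is delivered: Jun 18, 1996.
The sound mix is finished: Jun 18, 1996 + 21 days = Jul 9, 1996.
Principal photography wraps: Jun 17, 1996.
Color grading is complete: Jun 17, 1996 + 29 days = Jul 16, 1996.
The DCP is delivered: Jul 16, 1996 + 17 days = Aug 2, 1996.
The premiere takes place: Aug 2, 1996 + 21 days = Aug 23, 1996.
Comparing: the sound mix is finished on Jul 9, 1996 vs the premiere takes place on Aug 23, 1996. Earlier: the sound mix is finished.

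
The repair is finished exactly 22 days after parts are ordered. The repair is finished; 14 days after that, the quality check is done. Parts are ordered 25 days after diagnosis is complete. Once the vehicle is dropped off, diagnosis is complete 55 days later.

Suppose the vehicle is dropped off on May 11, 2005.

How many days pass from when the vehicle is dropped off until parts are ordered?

Causal path: the vehicle is dropped off → diagnosis is complete → parts are ordered.
Total delay along the path: 55 + 25 = 80 days.

80 days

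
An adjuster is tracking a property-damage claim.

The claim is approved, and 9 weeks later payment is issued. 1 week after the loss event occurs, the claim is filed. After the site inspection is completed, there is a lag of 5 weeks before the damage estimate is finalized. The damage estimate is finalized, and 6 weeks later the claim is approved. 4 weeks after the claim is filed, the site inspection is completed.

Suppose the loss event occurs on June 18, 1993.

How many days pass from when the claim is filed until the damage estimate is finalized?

63 days

Causal path: the claim is filed → the site inspection is completed → the damage estimate is finalized.
Total delay along the path: 4 + 5 weeks = 9 weeks = 63 days.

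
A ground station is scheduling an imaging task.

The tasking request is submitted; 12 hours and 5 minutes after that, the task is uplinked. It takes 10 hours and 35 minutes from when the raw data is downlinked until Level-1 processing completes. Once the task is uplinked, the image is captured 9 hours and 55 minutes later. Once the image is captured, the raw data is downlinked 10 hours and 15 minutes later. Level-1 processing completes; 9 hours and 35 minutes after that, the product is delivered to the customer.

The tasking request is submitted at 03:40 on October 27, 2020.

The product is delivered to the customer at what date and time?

The tasking request is submitted: 03:40 Oct 27, 2020.
The task is uplinked: 03:40 Oct 27, 2020 + 12h05m = 15:45 Oct 27, 2020.
The image is captured: 15:45 Oct 27, 2020 + 9h55m = 01:40 Oct 28, 2020.
The raw data is downlinked: 01:40 Oct 28, 2020 + 10h15m = 11:55 Oct 28, 2020.
Level-1 processing completes: 11:55 Oct 28, 2020 + 10h35m = 22:30 Oct 28, 2020.
The product is delivered to the customer: 22:30 Oct 28, 2020 + 9h35m = 08:05 Oct 29, 2020.

08:05 on October 29, 2020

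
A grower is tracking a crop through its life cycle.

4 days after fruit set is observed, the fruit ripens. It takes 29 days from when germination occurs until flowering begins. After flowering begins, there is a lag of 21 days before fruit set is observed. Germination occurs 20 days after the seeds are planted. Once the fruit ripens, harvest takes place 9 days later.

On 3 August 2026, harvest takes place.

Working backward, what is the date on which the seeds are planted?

Harvest takes place: Aug 3, 2026.
The fruit ripens: Aug 3, 2026 − 9 days = Jul 25, 2026.
Fruit set is observed: Jul 25, 2026 − 4 days = Jul 21, 2026.
Flowering begins: Jul 21, 2026 − 21 days = Jun 30, 2026.
Germination occurs: Jun 30, 2026 − 29 days = Jun 1, 2026.
The seeds are planted: Jun 1, 2026 − 20 days = May 12, 2026.

12 May 2026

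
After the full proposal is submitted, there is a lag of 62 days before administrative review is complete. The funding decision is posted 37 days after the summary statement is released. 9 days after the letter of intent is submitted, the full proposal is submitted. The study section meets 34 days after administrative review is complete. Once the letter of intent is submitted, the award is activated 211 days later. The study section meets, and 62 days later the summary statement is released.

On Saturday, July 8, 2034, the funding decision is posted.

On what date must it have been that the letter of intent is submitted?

The funding decision is posted: Jul 8, 2034.
The summary statement is released: Jul 8, 2034 − 37 days = Jun 1, 2034.
The study section meets: Jun 1, 2034 − 62 days = Mar 31, 2034.
Administrative review is complete: Mar 31, 2034 − 34 days = Feb 25, 2034.
The full proposal is submitted: Feb 25, 2034 − 62 days = Dec 25, 2033.
The letter of intent is submitted: Dec 25, 2033 − 9 days = Dec 16, 2033.

Friday, December 16, 2033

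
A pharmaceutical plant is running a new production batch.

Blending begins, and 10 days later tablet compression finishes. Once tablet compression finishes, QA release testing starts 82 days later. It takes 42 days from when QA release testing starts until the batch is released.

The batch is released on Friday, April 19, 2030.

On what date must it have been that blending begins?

Thursday, December 6, 2029

The batch is released: Apr 19, 2030.
QA release testing starts: Apr 19, 2030 − 42 days = Mar 8, 2030.
Tablet compression finishes: Mar 8, 2030 − 82 days = Dec 16, 2029.
Blending begins: Dec 16, 2029 − 10 days = Dec 6, 2029.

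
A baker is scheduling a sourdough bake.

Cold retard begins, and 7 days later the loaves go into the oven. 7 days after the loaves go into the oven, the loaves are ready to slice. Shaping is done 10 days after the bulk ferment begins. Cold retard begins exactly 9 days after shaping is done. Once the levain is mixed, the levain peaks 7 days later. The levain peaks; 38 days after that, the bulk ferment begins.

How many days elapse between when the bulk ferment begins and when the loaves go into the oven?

26 days

Causal path: the bulk ferment begins → shaping is done → cold retard begins → the loaves go into the oven.
Total delay along the path: 10 + 9 + 7 = 26 days.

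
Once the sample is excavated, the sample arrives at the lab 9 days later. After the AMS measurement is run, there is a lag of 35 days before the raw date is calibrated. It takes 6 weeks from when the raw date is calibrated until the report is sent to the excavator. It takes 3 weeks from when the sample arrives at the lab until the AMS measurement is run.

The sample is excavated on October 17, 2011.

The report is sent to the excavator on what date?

The sample is excavated: Oct 17, 2011.
The sample arrives at the lab: Oct 17, 2011 + 9 days = Oct 26, 2011.
The AMS measurement is run: Oct 26, 2011 + 3 weeks = Nov 16, 2011.
The raw date is calibrated: Nov 16, 2011 + 35 days = Dec 21, 2011.
The report is sent to the excavator: Dec 21, 2011 + 6 weeks = Feb 1, 2012.

February 1, 2012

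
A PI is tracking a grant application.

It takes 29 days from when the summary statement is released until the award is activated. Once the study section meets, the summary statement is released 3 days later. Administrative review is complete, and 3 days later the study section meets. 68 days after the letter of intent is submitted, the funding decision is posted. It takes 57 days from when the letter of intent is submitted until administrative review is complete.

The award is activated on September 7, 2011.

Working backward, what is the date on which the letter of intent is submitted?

The award is activated: Sep 7, 2011.
The summary statement is released: Sep 7, 2011 − 29 days = Aug 9, 2011.
The study section meets: Aug 9, 2011 − 3 days = Aug 6, 2011.
Administrative review is complete: Aug 6, 2011 − 3 days = Aug 3, 2011.
The letter of intent is submitted: Aug 3, 2011 − 57 days = Jun 7, 2011.

June 7, 2011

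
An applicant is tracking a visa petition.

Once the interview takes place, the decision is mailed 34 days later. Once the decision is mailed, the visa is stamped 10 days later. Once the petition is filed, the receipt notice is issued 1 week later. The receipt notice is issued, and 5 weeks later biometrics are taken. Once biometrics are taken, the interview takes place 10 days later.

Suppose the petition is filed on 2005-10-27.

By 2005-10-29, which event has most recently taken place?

The petition is filed: Oct 27, 2005.
The receipt notice is issued: Oct 27, 2005 + 1 week = Nov 3, 2005.
Biometrics are taken: Nov 3, 2005 + 5 weeks = Dec 8, 2005.
The interview takes place: Dec 8, 2005 + 10 days = Dec 18, 2005.
The decision is mailed: Dec 18, 2005 + 34 days = Jan 21, 2006.
The visa is stamped: Jan 21, 2006 + 10 days = Jan 31, 2006.
Oct 29, 2005 falls between when the petition is filed (Oct 27, 2005) and when the receipt notice is issued (Nov 3, 2005).

The petition is filed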